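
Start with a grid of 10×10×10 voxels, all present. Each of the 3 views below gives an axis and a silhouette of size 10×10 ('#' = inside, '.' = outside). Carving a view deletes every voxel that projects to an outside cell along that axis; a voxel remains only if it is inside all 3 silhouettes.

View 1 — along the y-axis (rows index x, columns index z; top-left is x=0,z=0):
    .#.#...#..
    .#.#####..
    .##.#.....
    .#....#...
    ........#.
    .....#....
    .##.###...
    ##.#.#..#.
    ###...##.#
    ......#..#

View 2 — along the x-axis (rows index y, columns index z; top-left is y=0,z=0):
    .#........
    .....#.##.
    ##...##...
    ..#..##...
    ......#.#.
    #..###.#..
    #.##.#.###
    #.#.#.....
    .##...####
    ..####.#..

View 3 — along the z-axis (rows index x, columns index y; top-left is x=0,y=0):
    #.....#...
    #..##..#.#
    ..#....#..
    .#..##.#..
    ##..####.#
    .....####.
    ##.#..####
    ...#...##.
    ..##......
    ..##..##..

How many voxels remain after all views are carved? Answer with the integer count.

initial block: 10^3 = 1000
  1. axis=1 (XZ plane), |mask|=34  ⇒  voxels=340
  2. axis=0 (YZ plane), |mask|=39  ⇒  voxels=133
  3. axis=2 (XY plane), |mask|=40  ⇒  voxels=48

remaining voxels: 48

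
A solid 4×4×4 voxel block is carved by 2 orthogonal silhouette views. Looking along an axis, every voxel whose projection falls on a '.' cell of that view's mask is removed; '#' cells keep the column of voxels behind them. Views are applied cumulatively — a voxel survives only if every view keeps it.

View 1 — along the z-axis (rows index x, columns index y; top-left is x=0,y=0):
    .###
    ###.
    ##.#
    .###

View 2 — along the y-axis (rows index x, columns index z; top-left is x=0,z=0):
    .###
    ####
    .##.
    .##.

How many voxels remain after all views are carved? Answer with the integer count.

initial block: 4^3 = 64
V1 z: intersect with XY mask (12 set) -- 48 left
V2 y: intersect with XZ mask (11 set) -- 33 left

33 voxels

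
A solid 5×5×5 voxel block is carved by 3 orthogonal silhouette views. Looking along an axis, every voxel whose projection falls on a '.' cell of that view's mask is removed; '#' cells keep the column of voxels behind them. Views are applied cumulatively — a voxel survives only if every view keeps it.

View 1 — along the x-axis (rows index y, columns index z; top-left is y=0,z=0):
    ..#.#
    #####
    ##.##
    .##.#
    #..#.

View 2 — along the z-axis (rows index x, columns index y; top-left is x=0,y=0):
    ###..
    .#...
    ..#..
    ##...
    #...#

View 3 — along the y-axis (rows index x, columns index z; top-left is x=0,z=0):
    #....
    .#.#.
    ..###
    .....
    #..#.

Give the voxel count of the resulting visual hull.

|visual hull| = 8

before carving: 125 voxels (5×5×5)
step 1: project along x, AND mask (16/25) → |grid| = 80
step 2: project along z, AND mask (9/25) → |grid| = 31
step 3: project along y, AND mask (8/25) → |grid| = 8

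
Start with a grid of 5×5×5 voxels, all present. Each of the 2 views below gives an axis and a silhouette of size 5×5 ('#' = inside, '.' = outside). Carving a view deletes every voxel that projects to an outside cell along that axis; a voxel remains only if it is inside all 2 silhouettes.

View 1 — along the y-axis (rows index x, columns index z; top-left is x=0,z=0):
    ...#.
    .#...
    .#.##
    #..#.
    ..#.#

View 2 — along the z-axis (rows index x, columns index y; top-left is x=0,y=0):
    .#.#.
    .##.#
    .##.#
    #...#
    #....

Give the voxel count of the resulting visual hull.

start: 5×5×5 = 125 voxels
[1] y-view keeps 9 columns → grid now 45
[2] z-view keeps 11 columns → grid now 20

20 voxels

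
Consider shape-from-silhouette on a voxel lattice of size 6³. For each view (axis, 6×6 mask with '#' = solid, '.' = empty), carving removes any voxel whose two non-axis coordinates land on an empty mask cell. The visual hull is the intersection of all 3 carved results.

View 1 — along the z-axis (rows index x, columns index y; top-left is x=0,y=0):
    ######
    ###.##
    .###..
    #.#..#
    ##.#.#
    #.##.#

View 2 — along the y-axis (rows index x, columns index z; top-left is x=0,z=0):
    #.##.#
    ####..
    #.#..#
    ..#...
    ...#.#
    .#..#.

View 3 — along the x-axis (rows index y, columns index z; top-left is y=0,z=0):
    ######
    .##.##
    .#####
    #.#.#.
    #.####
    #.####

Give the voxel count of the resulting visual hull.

voxel count = 54

full grid |V| = 216
V1 z: intersect with XY mask (25 set) -- 150 left
V2 y: intersect with XZ mask (16 set) -- 72 left
V3 x: intersect with YZ mask (28 set) -- 54 left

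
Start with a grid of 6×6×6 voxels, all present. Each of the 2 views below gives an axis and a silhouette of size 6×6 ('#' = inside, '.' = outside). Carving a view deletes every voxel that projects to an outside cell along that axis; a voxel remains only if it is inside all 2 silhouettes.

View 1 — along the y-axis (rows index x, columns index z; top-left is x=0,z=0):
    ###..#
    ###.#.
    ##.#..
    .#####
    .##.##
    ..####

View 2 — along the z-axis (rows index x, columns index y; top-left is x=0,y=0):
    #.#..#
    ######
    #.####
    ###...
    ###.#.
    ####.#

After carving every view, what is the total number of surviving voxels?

remaining voxels: 102

before carving: 216 voxels (6×6×6)
  1. axis=1 (XZ plane), |mask|=24  ⇒  voxels=144
  2. axis=2 (XY plane), |mask|=26  ⇒  voxels=102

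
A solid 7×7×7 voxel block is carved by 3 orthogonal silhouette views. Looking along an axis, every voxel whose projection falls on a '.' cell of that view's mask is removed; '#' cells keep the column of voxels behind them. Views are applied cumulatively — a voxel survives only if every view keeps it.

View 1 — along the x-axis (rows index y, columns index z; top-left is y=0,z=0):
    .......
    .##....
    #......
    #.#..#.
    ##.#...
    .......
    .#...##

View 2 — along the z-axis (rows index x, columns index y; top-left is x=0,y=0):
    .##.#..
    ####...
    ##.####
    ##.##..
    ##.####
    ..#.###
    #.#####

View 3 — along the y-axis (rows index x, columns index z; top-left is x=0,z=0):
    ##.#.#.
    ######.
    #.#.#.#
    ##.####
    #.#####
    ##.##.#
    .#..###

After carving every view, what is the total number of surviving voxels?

remaining voxels: 41

initial block: 7^3 = 343
step 1: project along x, AND mask (12/49) → |grid| = 84
step 2: project along z, AND mask (33/49) → |grid| = 59
step 3: project along y, AND mask (35/49) → |grid| = 41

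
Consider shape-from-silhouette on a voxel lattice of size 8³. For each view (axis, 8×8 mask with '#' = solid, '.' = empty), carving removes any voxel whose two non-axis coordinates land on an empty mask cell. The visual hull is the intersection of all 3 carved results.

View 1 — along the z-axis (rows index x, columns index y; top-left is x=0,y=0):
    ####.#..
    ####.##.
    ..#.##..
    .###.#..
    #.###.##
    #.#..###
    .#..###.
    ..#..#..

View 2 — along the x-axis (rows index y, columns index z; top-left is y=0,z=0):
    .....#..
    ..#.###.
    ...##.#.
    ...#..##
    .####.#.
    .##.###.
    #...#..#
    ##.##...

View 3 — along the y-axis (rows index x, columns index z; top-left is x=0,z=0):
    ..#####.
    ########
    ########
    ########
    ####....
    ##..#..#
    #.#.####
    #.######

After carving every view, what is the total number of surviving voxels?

full grid |V| = 512
V1 z: intersect with XY mask (35 set) -- 280 left
V2 x: intersect with YZ mask (28 set) -- 123 left
V3 y: intersect with XZ mask (50 set) -- 100 left

remaining voxels: 100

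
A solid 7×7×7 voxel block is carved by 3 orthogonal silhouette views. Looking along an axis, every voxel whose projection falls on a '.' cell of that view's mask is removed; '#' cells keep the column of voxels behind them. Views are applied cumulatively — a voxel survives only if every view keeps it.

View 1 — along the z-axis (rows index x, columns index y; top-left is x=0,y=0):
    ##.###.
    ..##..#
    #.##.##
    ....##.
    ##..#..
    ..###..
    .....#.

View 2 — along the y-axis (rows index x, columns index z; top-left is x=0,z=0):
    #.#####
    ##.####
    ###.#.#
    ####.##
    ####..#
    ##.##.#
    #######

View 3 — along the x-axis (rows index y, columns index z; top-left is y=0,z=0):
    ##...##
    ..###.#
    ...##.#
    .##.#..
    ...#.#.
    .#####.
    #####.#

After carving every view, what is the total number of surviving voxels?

start: 7×7×7 = 343 voxels
step 1: project along z, AND mask (22/49) → |grid| = 154
step 2: project along y, AND mask (40/49) → |grid| = 122
step 3: project along x, AND mask (27/49) → |grid| = 65

65 voxels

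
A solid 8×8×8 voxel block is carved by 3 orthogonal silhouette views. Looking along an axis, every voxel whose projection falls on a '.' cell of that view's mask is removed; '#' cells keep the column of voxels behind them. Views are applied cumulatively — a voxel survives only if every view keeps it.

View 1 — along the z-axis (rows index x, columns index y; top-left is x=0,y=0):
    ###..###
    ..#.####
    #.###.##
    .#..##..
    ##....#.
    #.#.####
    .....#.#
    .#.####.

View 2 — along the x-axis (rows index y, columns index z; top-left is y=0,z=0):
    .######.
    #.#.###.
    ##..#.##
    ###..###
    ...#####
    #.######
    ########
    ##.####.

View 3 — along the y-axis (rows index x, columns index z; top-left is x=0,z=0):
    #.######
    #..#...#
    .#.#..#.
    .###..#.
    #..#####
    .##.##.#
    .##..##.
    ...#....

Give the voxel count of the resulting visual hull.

remaining voxels: 112

start: 8×8×8 = 512 voxels
V1 z: intersect with XY mask (36 set) -- 288 left
V2 x: intersect with YZ mask (48 set) -- 221 left
V3 y: intersect with XZ mask (33 set) -- 112 left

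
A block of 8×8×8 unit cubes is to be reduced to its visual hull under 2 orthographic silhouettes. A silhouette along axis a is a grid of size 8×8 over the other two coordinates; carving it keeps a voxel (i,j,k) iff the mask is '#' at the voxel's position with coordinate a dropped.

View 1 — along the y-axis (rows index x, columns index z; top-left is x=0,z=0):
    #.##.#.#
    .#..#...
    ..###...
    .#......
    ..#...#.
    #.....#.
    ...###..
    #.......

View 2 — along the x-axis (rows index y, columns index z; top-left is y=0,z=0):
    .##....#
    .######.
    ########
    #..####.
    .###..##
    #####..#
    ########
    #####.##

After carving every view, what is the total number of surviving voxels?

start: 8×8×8 = 512 voxels
[1] y-view keeps 19 columns → grid now 152
[2] x-view keeps 48 columns → grid now 115

remaining voxels: 115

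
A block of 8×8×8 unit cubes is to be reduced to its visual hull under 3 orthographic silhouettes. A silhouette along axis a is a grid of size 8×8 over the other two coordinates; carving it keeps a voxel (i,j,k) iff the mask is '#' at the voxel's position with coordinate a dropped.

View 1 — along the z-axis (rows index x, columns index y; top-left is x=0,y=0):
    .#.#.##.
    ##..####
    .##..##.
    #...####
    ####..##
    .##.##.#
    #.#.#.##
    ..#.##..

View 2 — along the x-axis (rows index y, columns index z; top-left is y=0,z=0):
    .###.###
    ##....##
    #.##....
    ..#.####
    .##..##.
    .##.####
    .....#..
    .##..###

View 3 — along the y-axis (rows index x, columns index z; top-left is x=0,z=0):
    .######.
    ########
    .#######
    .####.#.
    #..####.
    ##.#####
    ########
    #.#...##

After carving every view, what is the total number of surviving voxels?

121 voxels

initial block: 8^3 = 512
carve view 1 (along z, XY-mask fill 38/64): 304 voxels remain
carve view 2 (along x, YZ-mask fill 34/64): 156 voxels remain
carve view 3 (along y, XZ-mask fill 50/64): 121 voxels remain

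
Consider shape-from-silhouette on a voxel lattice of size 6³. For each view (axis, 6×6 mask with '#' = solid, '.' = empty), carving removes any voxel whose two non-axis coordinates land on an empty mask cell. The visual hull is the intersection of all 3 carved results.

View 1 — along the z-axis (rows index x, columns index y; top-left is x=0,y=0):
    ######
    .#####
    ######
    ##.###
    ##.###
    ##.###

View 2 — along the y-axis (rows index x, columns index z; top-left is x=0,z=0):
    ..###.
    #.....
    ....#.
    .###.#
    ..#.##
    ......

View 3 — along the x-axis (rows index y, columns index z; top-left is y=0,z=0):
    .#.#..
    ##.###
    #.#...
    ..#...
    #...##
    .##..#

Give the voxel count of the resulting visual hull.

before carving: 216 voxels (6×6×6)
  1. axis=2 (XY plane), |mask|=32  ⇒  voxels=192
  2. axis=1 (XZ plane), |mask|=12  ⇒  voxels=64
  3. axis=0 (YZ plane), |mask|=16  ⇒  voxels=29

29 voxels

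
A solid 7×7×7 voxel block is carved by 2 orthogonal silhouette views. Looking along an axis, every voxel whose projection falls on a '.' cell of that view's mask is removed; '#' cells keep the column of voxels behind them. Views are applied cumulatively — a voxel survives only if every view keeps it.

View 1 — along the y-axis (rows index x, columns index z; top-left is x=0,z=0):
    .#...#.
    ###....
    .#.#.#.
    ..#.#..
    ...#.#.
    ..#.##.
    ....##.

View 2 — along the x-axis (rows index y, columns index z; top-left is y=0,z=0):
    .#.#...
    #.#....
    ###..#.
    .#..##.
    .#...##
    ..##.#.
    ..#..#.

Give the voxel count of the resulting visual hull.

full grid |V| = 343
[1] y-view keeps 17 columns → grid now 119
[2] x-view keeps 19 columns → grid now 58

voxel count = 58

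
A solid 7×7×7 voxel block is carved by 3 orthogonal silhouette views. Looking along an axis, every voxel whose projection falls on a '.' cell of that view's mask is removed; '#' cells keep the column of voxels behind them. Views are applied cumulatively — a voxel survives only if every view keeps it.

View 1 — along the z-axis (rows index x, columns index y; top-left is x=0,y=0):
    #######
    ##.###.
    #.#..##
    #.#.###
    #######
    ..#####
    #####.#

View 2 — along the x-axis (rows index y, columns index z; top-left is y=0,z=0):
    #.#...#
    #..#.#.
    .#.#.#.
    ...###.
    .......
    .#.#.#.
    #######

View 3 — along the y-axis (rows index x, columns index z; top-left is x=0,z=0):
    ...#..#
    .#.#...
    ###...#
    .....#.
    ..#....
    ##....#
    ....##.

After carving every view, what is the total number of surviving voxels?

initial block: 7^3 = 343
[1] z-view keeps 39 columns → grid now 273
[2] x-view keeps 22 columns → grid now 123
[3] y-view keeps 15 columns → grid now 36

36 voxels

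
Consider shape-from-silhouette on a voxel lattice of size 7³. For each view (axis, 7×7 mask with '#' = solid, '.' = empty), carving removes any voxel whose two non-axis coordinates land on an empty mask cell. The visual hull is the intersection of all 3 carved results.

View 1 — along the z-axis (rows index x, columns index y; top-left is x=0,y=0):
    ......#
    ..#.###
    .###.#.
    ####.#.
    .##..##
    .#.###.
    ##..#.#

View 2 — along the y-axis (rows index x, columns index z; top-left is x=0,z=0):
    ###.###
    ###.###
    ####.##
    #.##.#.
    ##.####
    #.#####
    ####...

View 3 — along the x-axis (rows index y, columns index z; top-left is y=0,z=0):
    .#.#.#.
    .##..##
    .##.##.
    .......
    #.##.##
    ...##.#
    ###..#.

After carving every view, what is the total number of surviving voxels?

initial block: 7^3 = 343
V1 z: intersect with XY mask (26 set) -- 182 left
V2 y: intersect with XZ mask (38 set) -- 138 left
V3 x: intersect with YZ mask (23 set) -- 67 left

remaining voxels: 67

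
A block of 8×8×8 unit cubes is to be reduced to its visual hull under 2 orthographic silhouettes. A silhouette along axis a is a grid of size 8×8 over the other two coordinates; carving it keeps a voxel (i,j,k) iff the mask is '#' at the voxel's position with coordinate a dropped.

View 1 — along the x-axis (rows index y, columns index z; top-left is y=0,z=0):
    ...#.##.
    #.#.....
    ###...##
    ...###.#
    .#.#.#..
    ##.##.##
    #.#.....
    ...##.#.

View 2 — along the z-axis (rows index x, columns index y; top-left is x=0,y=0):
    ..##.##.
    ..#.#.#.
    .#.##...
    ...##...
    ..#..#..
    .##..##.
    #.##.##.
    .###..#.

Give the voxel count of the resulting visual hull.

voxel count = 102

start: 8×8×8 = 512 voxels
V1 x: intersect with YZ mask (28 set) -- 224 left
V2 z: intersect with XY mask (27 set) -- 102 left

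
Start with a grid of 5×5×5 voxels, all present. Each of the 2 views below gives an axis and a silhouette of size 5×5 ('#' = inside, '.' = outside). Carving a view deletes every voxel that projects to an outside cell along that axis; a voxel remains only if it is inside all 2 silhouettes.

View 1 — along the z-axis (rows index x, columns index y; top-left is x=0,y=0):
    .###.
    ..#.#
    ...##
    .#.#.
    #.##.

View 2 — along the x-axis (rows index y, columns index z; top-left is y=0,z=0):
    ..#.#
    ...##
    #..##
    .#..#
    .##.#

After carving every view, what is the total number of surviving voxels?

before carving: 125 voxels (5×5×5)
[1] z-view keeps 12 columns → grid now 60
[2] x-view keeps 12 columns → grid now 29

voxel count = 29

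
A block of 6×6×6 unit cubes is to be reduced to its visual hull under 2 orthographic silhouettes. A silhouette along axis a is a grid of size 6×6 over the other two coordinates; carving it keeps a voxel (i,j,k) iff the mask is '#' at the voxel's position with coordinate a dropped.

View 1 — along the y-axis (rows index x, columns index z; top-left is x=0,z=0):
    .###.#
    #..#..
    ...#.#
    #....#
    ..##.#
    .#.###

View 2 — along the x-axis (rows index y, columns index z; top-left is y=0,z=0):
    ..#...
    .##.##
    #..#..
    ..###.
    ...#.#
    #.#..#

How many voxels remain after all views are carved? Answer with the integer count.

initial block: 6^3 = 216
[1] y-view keeps 17 columns → grid now 102
[2] x-view keeps 15 columns → grid now 46

46 voxels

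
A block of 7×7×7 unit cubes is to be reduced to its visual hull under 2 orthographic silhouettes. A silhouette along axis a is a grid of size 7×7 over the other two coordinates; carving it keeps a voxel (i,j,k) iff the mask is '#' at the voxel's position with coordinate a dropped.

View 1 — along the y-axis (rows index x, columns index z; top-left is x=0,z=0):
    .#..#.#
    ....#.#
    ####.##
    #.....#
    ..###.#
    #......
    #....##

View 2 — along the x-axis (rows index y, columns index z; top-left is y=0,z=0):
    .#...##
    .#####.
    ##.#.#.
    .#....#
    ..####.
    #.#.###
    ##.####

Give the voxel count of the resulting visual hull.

initial block: 7^3 = 343
step 1: project along y, AND mask (21/49) → |grid| = 147
step 2: project along x, AND mask (29/49) → |grid| = 84

voxel count = 84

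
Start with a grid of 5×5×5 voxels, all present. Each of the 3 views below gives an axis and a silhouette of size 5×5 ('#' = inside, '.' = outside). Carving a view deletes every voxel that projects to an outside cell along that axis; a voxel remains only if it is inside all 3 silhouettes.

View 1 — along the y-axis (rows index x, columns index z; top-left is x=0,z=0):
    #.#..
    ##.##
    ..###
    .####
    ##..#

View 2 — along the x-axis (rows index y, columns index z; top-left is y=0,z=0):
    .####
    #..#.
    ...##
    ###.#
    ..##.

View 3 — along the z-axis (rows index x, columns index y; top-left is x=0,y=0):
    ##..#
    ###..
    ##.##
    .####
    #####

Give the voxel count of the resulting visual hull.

initial block: 5^3 = 125
step 1: project along y, AND mask (16/25) → |grid| = 80
step 2: project along x, AND mask (14/25) → |grid| = 45
step 3: project along z, AND mask (19/25) → |grid| = 33

voxel count = 33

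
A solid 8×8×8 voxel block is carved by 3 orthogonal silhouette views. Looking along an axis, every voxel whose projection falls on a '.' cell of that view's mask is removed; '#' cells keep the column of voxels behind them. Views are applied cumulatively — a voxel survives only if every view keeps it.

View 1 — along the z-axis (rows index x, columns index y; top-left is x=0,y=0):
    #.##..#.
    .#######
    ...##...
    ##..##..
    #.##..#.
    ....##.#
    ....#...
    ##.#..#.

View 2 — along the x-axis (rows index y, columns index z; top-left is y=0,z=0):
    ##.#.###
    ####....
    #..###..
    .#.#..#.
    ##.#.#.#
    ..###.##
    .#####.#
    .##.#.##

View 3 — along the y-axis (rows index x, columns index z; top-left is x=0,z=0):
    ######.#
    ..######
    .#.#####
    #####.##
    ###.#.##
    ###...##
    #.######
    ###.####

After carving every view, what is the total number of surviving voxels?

107 voxels

start: 8×8×8 = 512 voxels
[1] z-view keeps 29 columns → grid now 232
[2] x-view keeps 38 columns → grid now 137
[3] y-view keeps 51 columns → grid now 107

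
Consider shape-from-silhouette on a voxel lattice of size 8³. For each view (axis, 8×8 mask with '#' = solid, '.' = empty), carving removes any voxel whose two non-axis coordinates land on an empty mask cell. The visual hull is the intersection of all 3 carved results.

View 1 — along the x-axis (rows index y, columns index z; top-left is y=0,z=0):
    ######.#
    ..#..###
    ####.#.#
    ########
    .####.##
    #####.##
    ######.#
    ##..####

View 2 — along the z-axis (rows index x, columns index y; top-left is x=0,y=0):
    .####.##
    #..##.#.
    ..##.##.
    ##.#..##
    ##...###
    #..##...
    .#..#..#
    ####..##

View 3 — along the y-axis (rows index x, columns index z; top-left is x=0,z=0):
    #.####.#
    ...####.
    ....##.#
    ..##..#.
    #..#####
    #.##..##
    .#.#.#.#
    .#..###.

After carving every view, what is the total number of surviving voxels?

voxel count = 123

start: 8×8×8 = 512 voxels
after view 1 [x-axis, 51 of 64 cells solid] → remaining = 408
after view 2 [z-axis, 36 of 64 cells solid] → remaining = 231
after view 3 [y-axis, 35 of 64 cells solid] → remaining = 123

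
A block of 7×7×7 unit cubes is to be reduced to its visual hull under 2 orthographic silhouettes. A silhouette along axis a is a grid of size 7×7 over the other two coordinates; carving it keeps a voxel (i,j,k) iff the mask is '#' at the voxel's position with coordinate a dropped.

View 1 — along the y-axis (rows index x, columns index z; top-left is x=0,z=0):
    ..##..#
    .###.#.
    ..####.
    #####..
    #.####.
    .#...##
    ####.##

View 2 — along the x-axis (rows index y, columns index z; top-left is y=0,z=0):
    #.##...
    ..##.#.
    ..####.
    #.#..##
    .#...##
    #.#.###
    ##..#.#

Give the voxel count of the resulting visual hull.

114 voxels

initial block: 7^3 = 343
  1. axis=1 (XZ plane), |mask|=30  ⇒  voxels=210
  2. axis=0 (YZ plane), |mask|=26  ⇒  voxels=114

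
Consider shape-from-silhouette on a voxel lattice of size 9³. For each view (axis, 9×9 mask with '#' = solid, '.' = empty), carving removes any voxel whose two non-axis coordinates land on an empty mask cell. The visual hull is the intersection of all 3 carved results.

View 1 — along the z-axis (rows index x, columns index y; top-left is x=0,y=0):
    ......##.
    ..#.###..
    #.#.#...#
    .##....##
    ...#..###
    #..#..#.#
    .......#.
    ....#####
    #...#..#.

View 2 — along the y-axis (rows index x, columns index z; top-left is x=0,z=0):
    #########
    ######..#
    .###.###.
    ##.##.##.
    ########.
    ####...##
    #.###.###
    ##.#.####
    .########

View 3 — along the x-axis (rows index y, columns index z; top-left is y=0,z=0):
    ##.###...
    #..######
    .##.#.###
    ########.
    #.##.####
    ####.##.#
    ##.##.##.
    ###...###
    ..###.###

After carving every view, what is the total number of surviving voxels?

150 voxels

before carving: 729 voxels (9×9×9)
  1. axis=2 (XY plane), |mask|=31  ⇒  voxels=279
  2. axis=1 (XZ plane), |mask|=64  ⇒  voxels=216
  3. axis=0 (YZ plane), |mask|=58  ⇒  voxels=150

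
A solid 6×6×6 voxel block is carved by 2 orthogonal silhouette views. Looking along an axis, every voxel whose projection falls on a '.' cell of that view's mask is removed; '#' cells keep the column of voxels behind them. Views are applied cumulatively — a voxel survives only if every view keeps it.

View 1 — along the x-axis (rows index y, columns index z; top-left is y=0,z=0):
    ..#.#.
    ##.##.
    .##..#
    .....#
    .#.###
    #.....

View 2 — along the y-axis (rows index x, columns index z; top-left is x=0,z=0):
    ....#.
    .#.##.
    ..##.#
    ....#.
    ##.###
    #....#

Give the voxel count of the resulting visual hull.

|visual hull| = 39

start: 6×6×6 = 216 voxels
  1. axis=0 (YZ plane), |mask|=15  ⇒  voxels=90
  2. axis=1 (XZ plane), |mask|=15  ⇒  voxels=39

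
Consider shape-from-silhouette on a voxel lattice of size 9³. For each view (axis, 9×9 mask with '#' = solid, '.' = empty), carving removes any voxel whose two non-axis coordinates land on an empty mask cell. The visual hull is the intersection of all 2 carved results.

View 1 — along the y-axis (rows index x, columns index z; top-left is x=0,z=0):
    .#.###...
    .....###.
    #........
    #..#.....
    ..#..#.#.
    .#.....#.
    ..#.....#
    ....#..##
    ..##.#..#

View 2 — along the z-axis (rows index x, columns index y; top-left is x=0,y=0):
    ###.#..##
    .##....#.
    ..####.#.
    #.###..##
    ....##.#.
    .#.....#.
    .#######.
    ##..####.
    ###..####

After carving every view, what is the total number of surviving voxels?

voxel count = 123

start: 9×9×9 = 729 voxels
  1. axis=1 (XZ plane), |mask|=24  ⇒  voxels=216
  2. axis=2 (XY plane), |mask|=45  ⇒  voxels=123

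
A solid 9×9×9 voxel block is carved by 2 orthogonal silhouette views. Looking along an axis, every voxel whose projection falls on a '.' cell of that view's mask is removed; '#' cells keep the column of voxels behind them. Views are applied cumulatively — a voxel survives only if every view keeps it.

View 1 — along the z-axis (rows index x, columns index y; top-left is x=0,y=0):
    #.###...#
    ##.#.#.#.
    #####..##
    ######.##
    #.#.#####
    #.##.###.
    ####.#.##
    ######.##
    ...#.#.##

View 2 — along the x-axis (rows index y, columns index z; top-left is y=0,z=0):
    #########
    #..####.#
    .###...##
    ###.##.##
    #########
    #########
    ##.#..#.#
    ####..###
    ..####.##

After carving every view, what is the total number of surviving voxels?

409 voxels

initial block: 9^3 = 729
after view 1 [z-axis, 57 of 81 cells solid] → remaining = 513
after view 2 [x-axis, 63 of 81 cells solid] → remaining = 409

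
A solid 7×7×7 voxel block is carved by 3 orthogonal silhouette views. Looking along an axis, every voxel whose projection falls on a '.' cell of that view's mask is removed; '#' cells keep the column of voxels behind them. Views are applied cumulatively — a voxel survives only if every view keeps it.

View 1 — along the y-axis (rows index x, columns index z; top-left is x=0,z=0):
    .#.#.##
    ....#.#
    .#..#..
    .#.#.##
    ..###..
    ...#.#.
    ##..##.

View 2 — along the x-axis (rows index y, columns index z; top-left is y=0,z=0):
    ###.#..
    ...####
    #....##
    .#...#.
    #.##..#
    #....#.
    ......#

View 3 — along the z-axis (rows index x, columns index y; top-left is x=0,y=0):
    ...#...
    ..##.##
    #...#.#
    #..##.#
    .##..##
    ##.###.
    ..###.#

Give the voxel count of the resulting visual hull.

full grid |V| = 343
[1] y-view keeps 21 columns → grid now 147
[2] x-view keeps 20 columns → grid now 58
[3] z-view keeps 25 columns → grid now 24

|visual hull| = 24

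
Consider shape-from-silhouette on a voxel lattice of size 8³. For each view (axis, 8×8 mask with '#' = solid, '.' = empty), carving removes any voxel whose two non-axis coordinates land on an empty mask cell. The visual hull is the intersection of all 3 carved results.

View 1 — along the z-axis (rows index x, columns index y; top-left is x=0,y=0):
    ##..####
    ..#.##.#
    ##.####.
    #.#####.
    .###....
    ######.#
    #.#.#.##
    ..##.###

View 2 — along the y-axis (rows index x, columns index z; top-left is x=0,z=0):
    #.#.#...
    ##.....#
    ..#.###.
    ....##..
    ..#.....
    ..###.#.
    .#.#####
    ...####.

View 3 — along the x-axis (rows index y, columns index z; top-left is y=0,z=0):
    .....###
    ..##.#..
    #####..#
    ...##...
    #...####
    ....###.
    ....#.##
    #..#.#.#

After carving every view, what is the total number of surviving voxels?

77 voxels

full grid |V| = 512
  1. axis=2 (XY plane), |mask|=42  ⇒  voxels=336
  2. axis=1 (XZ plane), |mask|=27  ⇒  voxels=147
  3. axis=0 (YZ plane), |mask|=29  ⇒  voxels=77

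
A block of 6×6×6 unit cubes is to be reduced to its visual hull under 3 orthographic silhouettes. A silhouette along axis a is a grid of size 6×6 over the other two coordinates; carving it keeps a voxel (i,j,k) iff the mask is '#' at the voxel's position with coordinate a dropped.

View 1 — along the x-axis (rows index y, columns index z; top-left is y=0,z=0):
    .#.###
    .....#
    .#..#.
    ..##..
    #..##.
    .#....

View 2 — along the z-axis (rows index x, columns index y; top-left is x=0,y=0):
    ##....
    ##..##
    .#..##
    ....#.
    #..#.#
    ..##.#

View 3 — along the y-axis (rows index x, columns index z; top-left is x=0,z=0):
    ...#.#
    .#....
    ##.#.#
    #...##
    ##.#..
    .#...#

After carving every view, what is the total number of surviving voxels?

full grid |V| = 216
V1 x: intersect with YZ mask (13 set) -- 78 left
V2 z: intersect with XY mask (16 set) -- 34 left
V3 y: intersect with XZ mask (15 set) -- 17 left

voxel count = 17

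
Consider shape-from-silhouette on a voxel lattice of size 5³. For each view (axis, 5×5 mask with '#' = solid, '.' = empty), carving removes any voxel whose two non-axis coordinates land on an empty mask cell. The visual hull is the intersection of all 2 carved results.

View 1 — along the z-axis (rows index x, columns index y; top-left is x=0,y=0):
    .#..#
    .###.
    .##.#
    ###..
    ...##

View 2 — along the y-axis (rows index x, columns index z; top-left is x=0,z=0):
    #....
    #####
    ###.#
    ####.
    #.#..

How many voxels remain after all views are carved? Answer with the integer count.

45 voxels

full grid |V| = 125
V1 z: intersect with XY mask (13 set) -- 65 left
V2 y: intersect with XZ mask (16 set) -- 45 left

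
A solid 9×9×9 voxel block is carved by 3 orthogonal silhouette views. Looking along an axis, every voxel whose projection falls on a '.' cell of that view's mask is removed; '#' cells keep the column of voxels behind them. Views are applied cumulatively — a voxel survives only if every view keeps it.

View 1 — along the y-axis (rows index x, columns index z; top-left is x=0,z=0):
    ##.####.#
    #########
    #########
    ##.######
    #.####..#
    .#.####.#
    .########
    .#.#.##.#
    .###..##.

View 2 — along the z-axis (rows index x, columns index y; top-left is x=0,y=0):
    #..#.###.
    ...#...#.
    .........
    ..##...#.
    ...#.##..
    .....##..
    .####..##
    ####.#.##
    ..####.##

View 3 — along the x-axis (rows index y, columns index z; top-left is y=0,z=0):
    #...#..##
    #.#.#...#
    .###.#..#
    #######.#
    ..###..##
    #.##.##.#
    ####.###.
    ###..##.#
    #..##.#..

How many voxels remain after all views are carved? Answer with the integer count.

initial block: 9^3 = 729
step 1: project along y, AND mask (63/81) → |grid| = 567
step 2: project along z, AND mask (34/81) → |grid| = 220
step 3: project along x, AND mask (49/81) → |grid| = 145

|visual hull| = 145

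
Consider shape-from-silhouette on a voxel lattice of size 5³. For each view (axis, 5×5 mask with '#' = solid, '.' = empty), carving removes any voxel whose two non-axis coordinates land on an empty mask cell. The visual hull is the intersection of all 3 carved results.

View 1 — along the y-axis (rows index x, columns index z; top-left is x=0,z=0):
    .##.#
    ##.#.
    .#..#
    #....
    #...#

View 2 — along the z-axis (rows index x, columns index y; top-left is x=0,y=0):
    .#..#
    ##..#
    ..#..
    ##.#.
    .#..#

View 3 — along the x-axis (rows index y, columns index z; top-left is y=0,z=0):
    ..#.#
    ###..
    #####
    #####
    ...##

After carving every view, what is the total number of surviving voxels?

start: 5×5×5 = 125 voxels
carve view 1 (along y, XZ-mask fill 11/25): 55 voxels remain
carve view 2 (along z, XY-mask fill 11/25): 24 voxels remain
carve view 3 (along x, YZ-mask fill 17/25): 12 voxels remain

|visual hull| = 12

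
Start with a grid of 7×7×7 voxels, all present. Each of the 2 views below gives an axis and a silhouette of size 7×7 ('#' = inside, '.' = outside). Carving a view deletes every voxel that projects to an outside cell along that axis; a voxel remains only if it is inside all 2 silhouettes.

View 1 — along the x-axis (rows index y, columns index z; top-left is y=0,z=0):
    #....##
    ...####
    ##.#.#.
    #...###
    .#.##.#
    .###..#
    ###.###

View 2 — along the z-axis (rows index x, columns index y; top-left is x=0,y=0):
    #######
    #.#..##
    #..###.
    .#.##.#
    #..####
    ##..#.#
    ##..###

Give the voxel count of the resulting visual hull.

before carving: 343 voxels (7×7×7)
carve view 1 (along x, YZ-mask fill 29/49): 203 voxels remain
carve view 2 (along z, XY-mask fill 33/49): 138 voxels remain

remaining voxels: 138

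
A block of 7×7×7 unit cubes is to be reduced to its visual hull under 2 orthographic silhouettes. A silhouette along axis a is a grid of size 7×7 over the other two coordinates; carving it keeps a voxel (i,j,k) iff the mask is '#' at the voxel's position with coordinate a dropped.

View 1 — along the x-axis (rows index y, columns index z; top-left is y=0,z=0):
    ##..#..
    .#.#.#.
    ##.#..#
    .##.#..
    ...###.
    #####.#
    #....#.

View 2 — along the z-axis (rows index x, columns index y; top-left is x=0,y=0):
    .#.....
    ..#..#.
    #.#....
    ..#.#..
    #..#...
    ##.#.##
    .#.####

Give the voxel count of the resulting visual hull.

full grid |V| = 343
after view 1 [x-axis, 24 of 49 cells solid] → remaining = 168
after view 2 [z-axis, 19 of 49 cells solid] → remaining = 67

|visual hull| = 67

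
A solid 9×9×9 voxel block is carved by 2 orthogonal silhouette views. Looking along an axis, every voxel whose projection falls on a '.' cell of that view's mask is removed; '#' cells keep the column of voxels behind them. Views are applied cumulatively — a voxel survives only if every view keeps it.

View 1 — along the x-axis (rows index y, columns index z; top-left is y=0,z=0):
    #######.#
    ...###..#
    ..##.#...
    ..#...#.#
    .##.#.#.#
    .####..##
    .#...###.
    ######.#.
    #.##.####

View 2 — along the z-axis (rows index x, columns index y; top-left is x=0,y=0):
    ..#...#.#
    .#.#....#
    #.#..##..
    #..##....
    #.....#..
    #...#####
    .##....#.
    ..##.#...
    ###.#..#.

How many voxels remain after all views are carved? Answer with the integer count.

before carving: 729 voxels (9×9×9)
step 1: project along x, AND mask (47/81) → |grid| = 423
step 2: project along z, AND mask (32/81) → |grid| = 167

voxel count = 167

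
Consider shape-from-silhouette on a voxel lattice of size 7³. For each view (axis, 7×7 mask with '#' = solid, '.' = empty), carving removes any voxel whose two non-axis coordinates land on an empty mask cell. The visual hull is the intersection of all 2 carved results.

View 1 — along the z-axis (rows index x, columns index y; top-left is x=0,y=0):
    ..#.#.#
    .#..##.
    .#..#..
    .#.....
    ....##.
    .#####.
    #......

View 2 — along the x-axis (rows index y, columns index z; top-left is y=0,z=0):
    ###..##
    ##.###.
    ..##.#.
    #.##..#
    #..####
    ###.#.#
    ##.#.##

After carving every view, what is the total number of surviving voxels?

|visual hull| = 80

before carving: 343 voxels (7×7×7)
carve view 1 (along z, XY-mask fill 17/49): 119 voxels remain
carve view 2 (along x, YZ-mask fill 32/49): 80 voxels remain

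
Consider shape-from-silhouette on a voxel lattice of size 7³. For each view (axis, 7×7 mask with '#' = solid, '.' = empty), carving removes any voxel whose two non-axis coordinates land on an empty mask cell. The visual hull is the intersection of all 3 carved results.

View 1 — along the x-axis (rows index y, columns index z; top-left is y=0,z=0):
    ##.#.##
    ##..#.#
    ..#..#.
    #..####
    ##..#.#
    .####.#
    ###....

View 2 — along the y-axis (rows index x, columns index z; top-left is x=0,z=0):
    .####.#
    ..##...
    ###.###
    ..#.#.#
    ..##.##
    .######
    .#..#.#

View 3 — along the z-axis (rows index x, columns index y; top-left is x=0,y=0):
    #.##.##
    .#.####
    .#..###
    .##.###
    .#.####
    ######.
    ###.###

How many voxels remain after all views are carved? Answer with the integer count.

|visual hull| = 84

full grid |V| = 343
  1. axis=0 (YZ plane), |mask|=28  ⇒  voxels=196
  2. axis=1 (XZ plane), |mask|=29  ⇒  voxels=114
  3. axis=2 (XY plane), |mask|=36  ⇒  voxels=84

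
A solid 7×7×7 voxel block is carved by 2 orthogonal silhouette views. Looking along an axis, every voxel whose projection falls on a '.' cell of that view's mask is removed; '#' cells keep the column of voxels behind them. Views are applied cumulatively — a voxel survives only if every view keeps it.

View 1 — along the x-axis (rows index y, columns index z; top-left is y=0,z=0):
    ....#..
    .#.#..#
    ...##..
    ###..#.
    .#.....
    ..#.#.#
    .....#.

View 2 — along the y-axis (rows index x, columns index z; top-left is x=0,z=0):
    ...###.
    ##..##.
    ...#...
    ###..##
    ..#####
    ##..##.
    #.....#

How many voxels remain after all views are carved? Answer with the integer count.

51 voxels

full grid |V| = 343
after view 1 [x-axis, 15 of 49 cells solid] → remaining = 105
after view 2 [y-axis, 24 of 49 cells solid] → remaining = 51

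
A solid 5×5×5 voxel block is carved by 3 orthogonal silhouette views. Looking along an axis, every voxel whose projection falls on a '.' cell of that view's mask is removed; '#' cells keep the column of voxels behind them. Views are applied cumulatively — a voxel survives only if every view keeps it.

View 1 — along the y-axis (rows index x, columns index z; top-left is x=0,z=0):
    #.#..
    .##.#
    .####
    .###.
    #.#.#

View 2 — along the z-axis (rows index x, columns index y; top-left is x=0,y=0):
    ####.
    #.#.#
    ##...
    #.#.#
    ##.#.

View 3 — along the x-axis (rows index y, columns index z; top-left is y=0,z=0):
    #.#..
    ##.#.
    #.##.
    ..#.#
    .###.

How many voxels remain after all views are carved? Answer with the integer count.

initial block: 5^3 = 125
step 1: project along y, AND mask (15/25) → |grid| = 75
step 2: project along z, AND mask (15/25) → |grid| = 43
step 3: project along x, AND mask (13/25) → |grid| = 24

24 voxels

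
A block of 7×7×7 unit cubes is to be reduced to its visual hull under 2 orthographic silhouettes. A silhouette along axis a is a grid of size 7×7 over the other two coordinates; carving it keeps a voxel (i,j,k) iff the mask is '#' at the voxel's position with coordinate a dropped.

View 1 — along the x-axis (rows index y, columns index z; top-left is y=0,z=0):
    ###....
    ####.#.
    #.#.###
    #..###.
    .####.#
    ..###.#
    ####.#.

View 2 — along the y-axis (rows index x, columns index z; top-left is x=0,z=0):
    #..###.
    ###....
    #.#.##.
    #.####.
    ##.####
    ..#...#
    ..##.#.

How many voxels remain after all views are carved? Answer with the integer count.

remaining voxels: 125

full grid |V| = 343
  1. axis=0 (YZ plane), |mask|=31  ⇒  voxels=217
  2. axis=1 (XZ plane), |mask|=27  ⇒  voxels=125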